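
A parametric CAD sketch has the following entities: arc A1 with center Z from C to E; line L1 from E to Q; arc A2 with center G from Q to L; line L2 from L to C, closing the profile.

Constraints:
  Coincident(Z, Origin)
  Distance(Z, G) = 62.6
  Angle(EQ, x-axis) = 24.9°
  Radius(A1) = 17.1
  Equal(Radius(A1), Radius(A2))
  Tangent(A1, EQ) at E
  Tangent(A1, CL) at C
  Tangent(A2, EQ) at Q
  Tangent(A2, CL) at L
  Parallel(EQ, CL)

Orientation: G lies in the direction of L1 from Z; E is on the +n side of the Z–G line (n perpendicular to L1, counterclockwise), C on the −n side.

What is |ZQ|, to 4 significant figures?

64.89

Tangency of A1 to both parallel lines with radius 17.1 puts E and C at Z ± 17.1·n: E = (-7.200, 15.51), C = (7.200, -15.51). Equal radii place Q and L the same way about G: Q = G + 17.1·n = (49.58, 41.87), L = G − 17.1·n = (63.98, 10.85). Then |ZQ| = |Q − Z| = 64.89.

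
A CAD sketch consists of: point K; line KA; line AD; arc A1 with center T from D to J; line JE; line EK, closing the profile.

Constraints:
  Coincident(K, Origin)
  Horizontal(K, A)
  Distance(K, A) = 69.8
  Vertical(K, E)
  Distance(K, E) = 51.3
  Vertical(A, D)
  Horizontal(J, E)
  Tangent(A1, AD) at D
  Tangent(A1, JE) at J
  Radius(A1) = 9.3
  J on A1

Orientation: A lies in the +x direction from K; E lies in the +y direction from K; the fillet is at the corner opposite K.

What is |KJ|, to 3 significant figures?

79.3

The virtual corner opposite K is at (69.8, 51.3). Since A1 is tangent to AD there, TD ⟂ AD and A1 meets JE tangentially, so TJ is at right angles to JE, with radius 9.3, so the center T sits 9.3 in from both sides at T = (60.5, 42.0). That places the tangent points at D = (69.8, 42.0) on AD and J = (60.5, 51.3) on JE. Then |KJ| = |J − K| = 79.3.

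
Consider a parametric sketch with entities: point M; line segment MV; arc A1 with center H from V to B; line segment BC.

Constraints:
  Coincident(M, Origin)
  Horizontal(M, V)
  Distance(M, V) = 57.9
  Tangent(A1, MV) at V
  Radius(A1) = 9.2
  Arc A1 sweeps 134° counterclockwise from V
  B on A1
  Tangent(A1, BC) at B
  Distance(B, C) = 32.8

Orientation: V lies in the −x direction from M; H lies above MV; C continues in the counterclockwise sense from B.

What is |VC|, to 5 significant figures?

42.389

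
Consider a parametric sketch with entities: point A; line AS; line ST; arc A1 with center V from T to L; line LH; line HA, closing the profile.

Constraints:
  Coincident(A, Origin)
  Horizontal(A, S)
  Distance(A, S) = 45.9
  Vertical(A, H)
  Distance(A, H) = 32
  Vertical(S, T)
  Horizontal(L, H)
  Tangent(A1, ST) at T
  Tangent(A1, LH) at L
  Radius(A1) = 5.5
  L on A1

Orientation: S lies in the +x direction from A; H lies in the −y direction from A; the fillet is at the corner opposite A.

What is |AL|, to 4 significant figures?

51.54

A is at the origin; A and S share the same y with |AS| = 45.9 and S on the +x side, so S = (45.90, 0.000). AH is vertical with |AH| = 32.0 and H on the −y side, so H = (0.000, -32.00). The virtual corner opposite A is at (45.90, -32.00). Tangency of A1 to ST means the radius VT is perpendicular to ST and since A1 is tangent to LH there, VL ⟂ LH, with radius 5.5, so the center V sits 5.5 in from both sides at V = (40.40, -26.50). That places the tangent points at T = (45.90, -26.50) on ST and L = (40.40, -32.00) on LH. Then |AL| = |L − A| = 51.54.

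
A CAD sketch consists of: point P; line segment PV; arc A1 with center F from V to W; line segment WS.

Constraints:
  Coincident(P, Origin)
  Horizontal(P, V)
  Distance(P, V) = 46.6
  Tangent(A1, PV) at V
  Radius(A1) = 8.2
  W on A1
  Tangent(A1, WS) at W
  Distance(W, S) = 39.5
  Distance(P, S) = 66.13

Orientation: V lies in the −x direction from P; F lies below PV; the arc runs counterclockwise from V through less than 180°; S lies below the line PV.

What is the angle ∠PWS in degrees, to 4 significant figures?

86.51°

Checks: |FW| = 8.200 ✓; ∠(FW, WS) = 90.00° ✓; |WS| = 39.50 ✓; |PS| = 66.13 ✓.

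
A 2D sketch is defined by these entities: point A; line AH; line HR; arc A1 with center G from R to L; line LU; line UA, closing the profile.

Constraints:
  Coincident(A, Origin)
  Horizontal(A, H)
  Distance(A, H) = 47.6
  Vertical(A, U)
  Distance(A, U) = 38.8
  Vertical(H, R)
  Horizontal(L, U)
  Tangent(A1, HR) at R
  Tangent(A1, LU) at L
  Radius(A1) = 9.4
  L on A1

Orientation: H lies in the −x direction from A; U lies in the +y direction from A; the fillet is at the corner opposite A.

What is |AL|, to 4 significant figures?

54.45

A is at the origin; AH is horizontal with |AH| = 47.6 and H on the −x side, so H = (-47.60, 0.000). AU is vertical with |AU| = 38.8 and U on the +y side, so U = (0.000, 38.80). The virtual corner opposite A is at (-47.60, 38.80). The tangent condition forces GR to be normal to HR and A1 meets LU tangentially, so GL is at right angles to LU, with radius 9.4, so the center G sits 9.4 in from both sides at G = (-38.20, 29.40). That places the tangent points at R = (-47.60, 29.40) on HR and L = (-38.20, 38.80) on LU. Then |AL| = |L − A| = 54.45.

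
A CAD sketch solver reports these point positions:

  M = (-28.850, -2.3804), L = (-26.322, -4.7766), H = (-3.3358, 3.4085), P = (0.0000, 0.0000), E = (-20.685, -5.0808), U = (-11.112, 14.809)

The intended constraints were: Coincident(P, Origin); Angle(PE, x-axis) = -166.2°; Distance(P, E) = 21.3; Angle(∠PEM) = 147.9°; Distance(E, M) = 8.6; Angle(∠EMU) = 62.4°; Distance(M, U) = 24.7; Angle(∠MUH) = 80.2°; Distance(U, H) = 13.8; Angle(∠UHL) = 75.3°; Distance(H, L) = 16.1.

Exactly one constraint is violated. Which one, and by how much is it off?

Distance(H, L) = 16.1 — off by 8.30.

P = (0.00, 0.00) ✓; PE at -166.2° ✓; |PE| = 21.30 ✓; ∠PEM = 147.9° ✓; |EM| = 8.600 ✓; ∠EMU = 62.40° ✓; |MU| = 24.70 ✓; ∠MUH = 80.20° ✓; |UH| = 13.80 ✓; ∠UHL = 75.30° ✓; |HL| = 24.40 ✗.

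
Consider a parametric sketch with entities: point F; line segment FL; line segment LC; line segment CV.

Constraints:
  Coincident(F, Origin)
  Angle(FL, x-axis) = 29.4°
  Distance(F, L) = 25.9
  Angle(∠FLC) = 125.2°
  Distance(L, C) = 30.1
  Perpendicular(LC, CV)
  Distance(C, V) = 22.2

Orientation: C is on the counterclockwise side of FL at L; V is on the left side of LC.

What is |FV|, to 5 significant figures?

45.042

F is at the origin; FL runs at 29.4° with length 25.9, so L = 25.9·(cos 29.4°, sin 29.4°) = (22.564, 12.714). ∠FLC = 125.2°, so LC runs at 29.4° + (180° − 125.2°) = 84.200° from the x-axis; with |LC| = 30.1, C = L + 30.1·(cos 84.200°, sin 84.200°) = (25.606, 42.660). LC is perpendicular to CV; with |CV| = 22.2 on the left of LC, V = C + 22.2·(-0.99488, 0.10106) = (3.5199, 44.904). Then |FV| = |V − F| = 45.042.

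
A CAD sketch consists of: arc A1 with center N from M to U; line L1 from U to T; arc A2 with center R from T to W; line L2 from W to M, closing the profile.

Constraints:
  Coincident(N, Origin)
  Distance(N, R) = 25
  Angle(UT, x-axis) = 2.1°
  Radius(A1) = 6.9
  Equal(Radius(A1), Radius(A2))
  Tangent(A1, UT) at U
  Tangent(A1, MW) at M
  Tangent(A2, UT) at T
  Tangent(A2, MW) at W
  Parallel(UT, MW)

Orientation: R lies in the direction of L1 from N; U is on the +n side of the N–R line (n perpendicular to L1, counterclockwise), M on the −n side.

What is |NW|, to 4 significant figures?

25.93

The slot axis is L1's direction at 2.1°, so u = (cos 2.1°, sin 2.1°) = (0.9993, 0.03664) and n = (−sin 2.1°, cos 2.1°) = (-0.03664, 0.9993). N is at the origin and R lies 25.0 along u from N, so R = 25.0·u = (24.98, 0.9161). Tangency of A1 to both parallel lines with radius 6.9 puts U and M at N ± 6.9·n: U = (-0.2528, 6.895), M = (0.2528, -6.895). Equal radii place T and W the same way about R: T = R + 6.9·n = (24.73, 7.811), W = R − 6.9·n = (25.24, -5.979). Then |NW| = |W − N| = 25.93.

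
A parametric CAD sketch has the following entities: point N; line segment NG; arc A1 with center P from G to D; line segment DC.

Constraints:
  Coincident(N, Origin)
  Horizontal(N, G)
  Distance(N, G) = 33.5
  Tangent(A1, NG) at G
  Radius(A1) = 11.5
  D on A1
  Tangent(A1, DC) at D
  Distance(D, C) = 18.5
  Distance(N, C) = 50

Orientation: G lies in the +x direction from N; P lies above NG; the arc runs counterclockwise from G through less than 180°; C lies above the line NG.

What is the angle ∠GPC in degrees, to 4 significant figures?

169.0°

N is at the origin; NG is horizontal with |NG| = 33.5 and G on the +x side, so G = (33.50, 0.000). Tangency of A1 to NG means the radius PG is perpendicular to NG, so P = G + (0, 11.5) = (33.50, 11.50). Since PD ⟂ DC (tangency), |PC| = √(11.5² + 18.5²) = 21.78 regardless of where D sits on A1. So C lies on both circle(N, 50.0) and circle(P, 21.78); the above-NG intersection is C = (37.67, 32.88). D is the foot of the tangent from C: D = (44.25, 15.59).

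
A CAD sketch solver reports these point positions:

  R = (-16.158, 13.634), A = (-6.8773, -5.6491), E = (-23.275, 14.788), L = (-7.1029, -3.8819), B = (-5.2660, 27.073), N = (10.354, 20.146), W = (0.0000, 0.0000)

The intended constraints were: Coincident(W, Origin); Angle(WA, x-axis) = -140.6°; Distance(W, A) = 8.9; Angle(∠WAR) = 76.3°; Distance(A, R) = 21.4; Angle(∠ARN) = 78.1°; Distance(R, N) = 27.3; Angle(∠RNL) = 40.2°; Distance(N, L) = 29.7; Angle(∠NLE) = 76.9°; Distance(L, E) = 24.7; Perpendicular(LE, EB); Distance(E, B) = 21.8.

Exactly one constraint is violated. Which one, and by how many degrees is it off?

Perpendicular(LE, EB) — off by 6.60°.

W = (0.00, 0.00) ✓; WA at -140.6° ✓; |WA| = 8.900 ✓; ∠WAR = 76.30° ✓; |AR| = 21.40 ✓; ∠ARN = 78.10° ✓; |RN| = 27.30 ✓; ∠RNL = 40.20° ✓; |NL| = 29.70 ✓; ∠NLE = 76.90° ✓; |LE| = 24.70 ✓; ∠(LE, EB) = 96.60° ✗; |EB| = 21.80 ✓.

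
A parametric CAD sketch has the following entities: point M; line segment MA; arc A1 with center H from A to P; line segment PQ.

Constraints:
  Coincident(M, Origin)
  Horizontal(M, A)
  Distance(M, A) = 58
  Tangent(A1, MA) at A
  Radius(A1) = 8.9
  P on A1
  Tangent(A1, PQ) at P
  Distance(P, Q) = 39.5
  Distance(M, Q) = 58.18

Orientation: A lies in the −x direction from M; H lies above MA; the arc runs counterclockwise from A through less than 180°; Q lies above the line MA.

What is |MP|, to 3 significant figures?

49.9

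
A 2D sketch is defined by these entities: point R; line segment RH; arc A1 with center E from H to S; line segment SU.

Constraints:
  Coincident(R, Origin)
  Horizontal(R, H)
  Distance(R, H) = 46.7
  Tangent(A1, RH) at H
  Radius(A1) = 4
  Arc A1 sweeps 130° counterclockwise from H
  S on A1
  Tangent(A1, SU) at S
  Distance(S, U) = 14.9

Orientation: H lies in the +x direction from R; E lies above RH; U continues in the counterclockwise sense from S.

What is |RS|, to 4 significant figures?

50.20

R is at the origin; R and H share the same y with |RH| = 46.7 and H on the +x side, so H = (46.70, 0.000). A1 meets RH tangentially, so EH is at right angles to RH, so E = H + (0, 4) = (46.70, 4.000). On A1, H sits at bearing -90° from E; a 130° counterclockwise sweep puts S at bearing 40°, so S = E + 4.0·(cos 40°, sin 40°) = (49.76, 6.571). Then |RS| = |S − R| = 50.20.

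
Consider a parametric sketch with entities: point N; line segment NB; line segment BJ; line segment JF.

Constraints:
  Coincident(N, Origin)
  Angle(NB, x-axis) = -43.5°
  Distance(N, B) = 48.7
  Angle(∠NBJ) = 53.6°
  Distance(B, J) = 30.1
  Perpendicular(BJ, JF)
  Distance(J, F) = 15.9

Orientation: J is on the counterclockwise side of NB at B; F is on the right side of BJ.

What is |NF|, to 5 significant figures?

55.111

N is at the origin; NB runs at -43.5° with length 48.7, so B = 48.7·(cos -43.5°, sin -43.5°) = (35.326, -33.523). ∠NBJ = 53.6°, so BJ runs at -43.5° + (180° − 53.6°) = 82.900° from the x-axis; with |BJ| = 30.1, J = B + 30.1·(cos 82.900°, sin 82.900°) = (39.046, -3.6537). BJ ⟂ JF; with |JF| = 15.9 on the right of BJ, F = J + 15.9·(0.99233, -0.12360) = (54.824, -5.6189). Then |NF| = |F − N| = 55.111.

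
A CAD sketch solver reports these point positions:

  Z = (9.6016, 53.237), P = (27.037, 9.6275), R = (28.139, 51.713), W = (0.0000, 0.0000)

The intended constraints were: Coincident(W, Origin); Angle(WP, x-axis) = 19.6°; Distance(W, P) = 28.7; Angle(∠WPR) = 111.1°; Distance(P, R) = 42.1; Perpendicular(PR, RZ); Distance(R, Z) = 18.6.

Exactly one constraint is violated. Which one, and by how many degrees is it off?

Perpendicular(PR, RZ) — off by 3.20°.

W = (0.00, 0.00) ✓; WP at 19.60° ✓; |WP| = 28.70 ✓; ∠WPR = 111.1° ✓; |PR| = 42.10 ✓; ∠(PR, RZ) = 86.80° ✗; |RZ| = 18.60 ✓.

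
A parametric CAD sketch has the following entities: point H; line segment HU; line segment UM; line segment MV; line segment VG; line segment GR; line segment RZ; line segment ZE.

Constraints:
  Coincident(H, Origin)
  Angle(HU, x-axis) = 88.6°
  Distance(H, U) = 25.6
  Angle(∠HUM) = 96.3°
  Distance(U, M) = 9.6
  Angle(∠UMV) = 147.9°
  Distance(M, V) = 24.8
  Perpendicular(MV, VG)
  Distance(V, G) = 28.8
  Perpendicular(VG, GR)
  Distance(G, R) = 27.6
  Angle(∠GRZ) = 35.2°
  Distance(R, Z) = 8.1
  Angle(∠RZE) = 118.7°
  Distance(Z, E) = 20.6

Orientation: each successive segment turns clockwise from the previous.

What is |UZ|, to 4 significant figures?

22.47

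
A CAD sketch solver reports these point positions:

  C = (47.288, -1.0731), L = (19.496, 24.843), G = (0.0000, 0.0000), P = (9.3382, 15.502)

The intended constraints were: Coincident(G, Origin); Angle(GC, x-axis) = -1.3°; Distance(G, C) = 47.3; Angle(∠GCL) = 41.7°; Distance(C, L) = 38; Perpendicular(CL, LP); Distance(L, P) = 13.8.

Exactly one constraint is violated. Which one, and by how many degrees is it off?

Perpendicular(CL, LP) — off by 4.40°.

G = (0.00, 0.00) ✓; GC at -1.300° ✓; |GC| = 47.30 ✓; ∠GCL = 41.70° ✓; |CL| = 38.00 ✓; ∠(CL, LP) = 85.60° ✗; |LP| = 13.80 ✓.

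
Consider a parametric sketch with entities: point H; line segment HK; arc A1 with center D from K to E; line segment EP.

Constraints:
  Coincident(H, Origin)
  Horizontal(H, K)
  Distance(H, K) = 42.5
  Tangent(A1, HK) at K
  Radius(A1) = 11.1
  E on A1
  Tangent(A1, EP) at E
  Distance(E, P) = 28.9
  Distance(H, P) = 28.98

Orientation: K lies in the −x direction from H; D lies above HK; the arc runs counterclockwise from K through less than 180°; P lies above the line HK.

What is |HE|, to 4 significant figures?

34.50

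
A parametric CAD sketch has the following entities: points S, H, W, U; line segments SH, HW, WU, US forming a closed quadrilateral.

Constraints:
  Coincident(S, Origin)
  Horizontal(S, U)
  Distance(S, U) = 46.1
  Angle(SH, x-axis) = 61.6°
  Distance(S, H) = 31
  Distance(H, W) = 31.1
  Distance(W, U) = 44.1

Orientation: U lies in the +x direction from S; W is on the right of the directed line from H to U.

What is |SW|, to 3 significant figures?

2.30

Checks: |HW| = 31.10 ✓; |WU| = 44.10 ✓.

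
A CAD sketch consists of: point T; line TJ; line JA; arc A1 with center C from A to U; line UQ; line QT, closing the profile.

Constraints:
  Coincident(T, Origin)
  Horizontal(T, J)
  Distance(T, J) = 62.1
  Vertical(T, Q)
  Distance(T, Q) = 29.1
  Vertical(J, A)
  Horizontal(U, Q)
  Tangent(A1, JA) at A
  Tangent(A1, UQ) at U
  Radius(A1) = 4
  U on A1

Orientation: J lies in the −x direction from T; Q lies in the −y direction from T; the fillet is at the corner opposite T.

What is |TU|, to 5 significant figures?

64.980

The virtual corner opposite T is at (-62.100, -29.100). Since A1 is tangent to JA there, CA ⟂ JA and A1 meets UQ tangentially, so CU is at right angles to UQ, with radius 4.0, so the center C sits 4.0 in from both sides at C = (-58.100, -25.100). That places the tangent points at A = (-62.100, -25.100) on JA and U = (-58.100, -29.100) on UQ. Then |TU| = |U − T| = 64.980.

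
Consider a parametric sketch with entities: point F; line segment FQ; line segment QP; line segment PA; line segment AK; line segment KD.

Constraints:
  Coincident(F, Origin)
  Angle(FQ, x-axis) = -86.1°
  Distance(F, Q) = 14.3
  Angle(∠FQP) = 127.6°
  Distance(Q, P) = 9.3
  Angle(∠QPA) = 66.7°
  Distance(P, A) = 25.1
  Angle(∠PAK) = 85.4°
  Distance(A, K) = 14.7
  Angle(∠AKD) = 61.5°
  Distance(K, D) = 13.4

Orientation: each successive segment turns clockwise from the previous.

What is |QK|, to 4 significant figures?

21.14

∠QPA = 66.7° gives PA at 108.2° from the x-axis; with |PA| = 25.1, A = (-13.83, 3.415). ∠PAK = 85.4° gives AK at 13.60° from the x-axis; with |AK| = 14.7, K = (0.4556, 6.872). Then |QK| = |K − Q| = 21.14.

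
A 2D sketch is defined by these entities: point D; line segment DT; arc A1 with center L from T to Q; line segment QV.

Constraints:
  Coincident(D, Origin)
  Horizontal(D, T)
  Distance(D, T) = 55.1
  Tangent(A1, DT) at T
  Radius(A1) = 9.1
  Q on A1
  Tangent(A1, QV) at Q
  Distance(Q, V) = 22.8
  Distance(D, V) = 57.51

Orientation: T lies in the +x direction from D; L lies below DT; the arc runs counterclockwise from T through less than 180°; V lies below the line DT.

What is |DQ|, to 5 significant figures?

47.027

D is at the origin; D and T share the same y with |DT| = 55.1 and T on the +x side, so T = (55.100, 0.0000). Tangency of A1 to DT means the radius LT is perpendicular to DT, so L = T + (0, -9.1) = (55.100, -9.1000). Since LQ ⟂ QV (tangency), |LV| = √(9.1² + 22.8²) = 24.549 regardless of where Q sits on A1. So V lies on both circle(D, 57.51) and circle(L, 24.549); the below-DT intersection is V = (47.488, -32.439). Q is the foot of the tangent from V: Q = (46.019, -9.6864).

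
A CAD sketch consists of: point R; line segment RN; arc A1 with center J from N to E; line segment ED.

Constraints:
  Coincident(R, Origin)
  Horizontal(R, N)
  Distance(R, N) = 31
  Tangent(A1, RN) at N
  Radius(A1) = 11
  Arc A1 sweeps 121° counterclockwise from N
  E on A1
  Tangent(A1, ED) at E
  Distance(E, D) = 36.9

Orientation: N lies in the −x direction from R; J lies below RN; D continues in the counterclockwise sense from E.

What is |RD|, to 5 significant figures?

52.834

On A1, N sits at bearing 90° from J; a 121° counterclockwise sweep puts E at bearing 211°, so E = J + 11.0·(cos 211°, sin 211°) = (-40.429, -16.665). A1 meets ED tangentially, so JE is at right angles to ED, so ED runs along (−sin 211°, cos 211°); with |ED| = 36.9, D = (-21.424, -48.295). Then |RD| = |D − R| = 52.834.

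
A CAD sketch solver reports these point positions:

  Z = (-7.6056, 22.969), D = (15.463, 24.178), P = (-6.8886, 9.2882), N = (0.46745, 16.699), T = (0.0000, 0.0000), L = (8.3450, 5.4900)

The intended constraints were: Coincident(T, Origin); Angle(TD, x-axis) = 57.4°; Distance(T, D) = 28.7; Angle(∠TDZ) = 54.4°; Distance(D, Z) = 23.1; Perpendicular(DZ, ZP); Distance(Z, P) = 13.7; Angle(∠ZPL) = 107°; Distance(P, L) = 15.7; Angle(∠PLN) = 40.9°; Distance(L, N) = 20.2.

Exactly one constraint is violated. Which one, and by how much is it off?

Distance(L, N) = 20.2 — off by 6.50.

T = (0.00, 0.00) ✓; TD at 57.40° ✓; |TD| = 28.70 ✓; ∠TDZ = 54.40° ✓; |DZ| = 23.10 ✓; ∠(DZ, ZP) = 90.00° ✓; |ZP| = 13.70 ✓; ∠ZPL = 107.0° ✓; |PL| = 15.70 ✓; ∠PLN = 40.90° ✓; |LN| = 13.70 ✗.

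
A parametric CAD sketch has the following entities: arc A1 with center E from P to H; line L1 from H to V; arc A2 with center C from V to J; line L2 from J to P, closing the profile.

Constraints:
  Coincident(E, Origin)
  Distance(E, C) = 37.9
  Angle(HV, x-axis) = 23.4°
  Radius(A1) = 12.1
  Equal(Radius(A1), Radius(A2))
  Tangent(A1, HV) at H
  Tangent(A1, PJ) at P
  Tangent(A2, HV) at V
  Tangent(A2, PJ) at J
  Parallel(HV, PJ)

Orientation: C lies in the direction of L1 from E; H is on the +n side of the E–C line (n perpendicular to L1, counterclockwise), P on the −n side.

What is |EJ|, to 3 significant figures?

39.8

Tangency of A1 to both parallel lines with radius 12.1 puts H and P at E ± 12.1·n: H = (-4.81, 11.1), P = (4.81, -11.1). Equal radii place V and J the same way about C: V = C + 12.1·n = (30.0, 26.2), J = C − 12.1·n = (39.6, 3.95). Then |EJ| = |J − E| = 39.8.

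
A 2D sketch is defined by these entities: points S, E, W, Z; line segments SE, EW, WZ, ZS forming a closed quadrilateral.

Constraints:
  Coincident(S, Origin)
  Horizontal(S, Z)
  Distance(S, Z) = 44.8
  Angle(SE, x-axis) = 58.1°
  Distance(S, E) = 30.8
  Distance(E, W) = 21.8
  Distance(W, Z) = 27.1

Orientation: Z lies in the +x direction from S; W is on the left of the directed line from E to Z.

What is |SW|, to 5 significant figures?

46.249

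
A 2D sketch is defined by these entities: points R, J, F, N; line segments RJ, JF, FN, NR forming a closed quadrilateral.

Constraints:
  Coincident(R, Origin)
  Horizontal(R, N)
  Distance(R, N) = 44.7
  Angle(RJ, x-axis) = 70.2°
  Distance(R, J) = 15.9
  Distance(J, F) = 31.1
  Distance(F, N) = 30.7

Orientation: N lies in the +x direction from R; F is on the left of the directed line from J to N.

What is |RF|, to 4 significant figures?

43.90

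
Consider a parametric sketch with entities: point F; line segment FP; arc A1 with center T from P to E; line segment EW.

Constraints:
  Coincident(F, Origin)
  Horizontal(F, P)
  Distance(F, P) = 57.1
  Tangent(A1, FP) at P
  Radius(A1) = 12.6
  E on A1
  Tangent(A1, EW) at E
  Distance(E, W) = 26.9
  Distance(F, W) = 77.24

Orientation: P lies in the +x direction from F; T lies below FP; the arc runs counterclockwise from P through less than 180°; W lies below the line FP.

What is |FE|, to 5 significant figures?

52.021

Checks: |TE| = 12.60 ✓; ∠(TE, EW) = 90.00° ✓; |EW| = 26.90 ✓; |FW| = 77.24 ✓.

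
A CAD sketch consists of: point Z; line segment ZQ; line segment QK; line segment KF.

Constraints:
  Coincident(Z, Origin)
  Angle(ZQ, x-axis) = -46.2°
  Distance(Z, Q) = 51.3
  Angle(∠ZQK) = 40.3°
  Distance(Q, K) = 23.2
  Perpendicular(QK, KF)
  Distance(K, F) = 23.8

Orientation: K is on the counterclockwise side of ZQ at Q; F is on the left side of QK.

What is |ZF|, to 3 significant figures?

18.5

Z is at the origin; ZQ runs at -46.2° with length 51.3, so Q = 51.3·(cos -46.2°, sin -46.2°) = (35.5, -37.0). ∠ZQK = 40.3°, so QK runs at -46.2° + (180° − 40.3°) = 93.5° from the x-axis; with |QK| = 23.2, K = Q + 23.2·(cos 93.5°, sin 93.5°) = (34.1, -13.9). QK ⟂ KF; with |KF| = 23.8 on the left of QK, F = K + 23.8·(-0.998, -0.0610) = (10.3, -15.3). Then |ZF| = |F − Z| = 18.5.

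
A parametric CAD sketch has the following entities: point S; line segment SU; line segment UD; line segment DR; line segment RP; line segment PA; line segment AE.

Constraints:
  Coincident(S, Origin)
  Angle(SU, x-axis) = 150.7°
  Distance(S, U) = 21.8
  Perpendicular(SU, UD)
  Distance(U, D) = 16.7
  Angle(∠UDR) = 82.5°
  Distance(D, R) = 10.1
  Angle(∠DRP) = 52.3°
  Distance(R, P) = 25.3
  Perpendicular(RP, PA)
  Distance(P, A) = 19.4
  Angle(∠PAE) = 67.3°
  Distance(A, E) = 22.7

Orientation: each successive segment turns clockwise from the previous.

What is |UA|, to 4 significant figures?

24.39

∠DRP = 52.3° gives RP at -164.5° from the x-axis; with |RP| = 25.3, P = (-27.13, 12.42). The perpendicularity gives PA at right angles to RP, so PA runs at 105.5°; with |PA| = 19.4, A = (-32.32, 31.12). Then |UA| = |A − U| = 24.39.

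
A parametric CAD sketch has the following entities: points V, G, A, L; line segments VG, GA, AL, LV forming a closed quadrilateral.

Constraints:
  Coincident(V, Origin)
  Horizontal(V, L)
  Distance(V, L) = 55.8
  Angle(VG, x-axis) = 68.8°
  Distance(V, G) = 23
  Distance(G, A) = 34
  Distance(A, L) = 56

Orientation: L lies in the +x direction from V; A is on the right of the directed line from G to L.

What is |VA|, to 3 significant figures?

11.8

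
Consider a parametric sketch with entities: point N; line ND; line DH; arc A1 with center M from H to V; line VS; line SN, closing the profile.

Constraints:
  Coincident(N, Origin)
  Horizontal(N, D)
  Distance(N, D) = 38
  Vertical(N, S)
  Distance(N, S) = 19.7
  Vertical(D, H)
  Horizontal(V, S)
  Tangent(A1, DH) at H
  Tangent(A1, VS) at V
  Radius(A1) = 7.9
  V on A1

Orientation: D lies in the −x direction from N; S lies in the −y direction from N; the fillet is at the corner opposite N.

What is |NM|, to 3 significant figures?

32.3

N is at the origin; N and D share the same y with |ND| = 38.0 and D on the −x side, so D = (-38.0, 0.00). N and S share the same x with |NS| = 19.7 and S on the −y side, so S = (0.00, -19.7). The virtual corner opposite N is at (-38.0, -19.7). Tangency of A1 to DH means the radius MH is perpendicular to DH and A1 meets VS tangentially, so MV is at right angles to VS, with radius 7.9, so the center M sits 7.9 in from both sides at M = (-30.1, -11.8). Then |NM| = |M − N| = 32.3.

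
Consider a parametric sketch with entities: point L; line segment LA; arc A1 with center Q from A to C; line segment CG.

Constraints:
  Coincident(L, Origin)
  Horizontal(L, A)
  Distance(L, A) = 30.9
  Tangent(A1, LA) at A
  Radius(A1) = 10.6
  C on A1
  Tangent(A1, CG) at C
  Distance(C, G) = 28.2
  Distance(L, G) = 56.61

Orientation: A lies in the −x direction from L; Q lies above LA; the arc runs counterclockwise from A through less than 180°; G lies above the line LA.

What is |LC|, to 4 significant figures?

28.73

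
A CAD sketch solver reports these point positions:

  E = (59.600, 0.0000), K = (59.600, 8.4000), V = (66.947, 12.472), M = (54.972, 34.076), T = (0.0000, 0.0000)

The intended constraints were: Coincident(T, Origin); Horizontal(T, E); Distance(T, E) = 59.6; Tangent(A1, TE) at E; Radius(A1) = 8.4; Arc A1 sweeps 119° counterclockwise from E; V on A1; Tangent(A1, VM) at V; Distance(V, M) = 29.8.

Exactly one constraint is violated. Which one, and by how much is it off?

Distance(V, M) = 29.8 — off by 5.10.

T = (0.00, 0.00) ✓; T.y = 0.00, E.y = 0.00 ✓; |TE| = 59.60 ✓; ∠(KE, ET) = 90.00° ✓; |KE| = 8.400 ✓; bearing(K→V) − bearing(K→E) = 119.0° ✓; |KV| = 8.400 ✓; ∠(KV, VM) = 90.00° ✓; |VM| = 24.70 ✗.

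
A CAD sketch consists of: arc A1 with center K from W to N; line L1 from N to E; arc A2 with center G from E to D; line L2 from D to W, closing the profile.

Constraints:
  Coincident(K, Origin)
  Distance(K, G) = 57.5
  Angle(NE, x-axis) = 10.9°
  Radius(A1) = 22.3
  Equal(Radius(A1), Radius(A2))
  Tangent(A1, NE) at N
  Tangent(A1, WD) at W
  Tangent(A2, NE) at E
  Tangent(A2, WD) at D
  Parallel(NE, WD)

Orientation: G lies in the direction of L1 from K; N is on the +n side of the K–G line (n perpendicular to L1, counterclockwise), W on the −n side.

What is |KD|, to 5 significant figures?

61.673

Tangency of A1 to both parallel lines with radius 22.3 puts N and W at K ± 22.3·n: N = (-4.2168, 21.898), W = (4.2168, -21.898). Equal radii place E and D the same way about G: E = G + 22.3·n = (52.246, 32.771), D = G − 22.3·n = (60.679, -11.025). Then |KD| = |D − K| = 61.673.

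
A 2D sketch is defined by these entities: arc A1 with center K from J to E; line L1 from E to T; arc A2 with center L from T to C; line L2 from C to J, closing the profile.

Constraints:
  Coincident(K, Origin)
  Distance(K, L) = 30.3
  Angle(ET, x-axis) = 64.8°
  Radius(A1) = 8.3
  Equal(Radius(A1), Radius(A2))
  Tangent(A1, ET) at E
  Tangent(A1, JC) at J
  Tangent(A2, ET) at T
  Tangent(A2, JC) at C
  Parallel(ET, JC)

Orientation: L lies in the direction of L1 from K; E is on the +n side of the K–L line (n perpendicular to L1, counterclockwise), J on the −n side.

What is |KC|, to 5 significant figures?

31.416

The slot axis is L1's direction at 64.8°, so u = (cos 64.8°, sin 64.8°) = (0.42578, 0.90483) and n = (−sin 64.8°, cos 64.8°) = (-0.90483, 0.42578). K is at the origin and L lies 30.3 along u from K, so L = 30.3·u = (12.901, 27.416). Tangency of A1 to both parallel lines with radius 8.3 puts E and J at K ± 8.3·n: E = (-7.5101, 3.5340), J = (7.5101, -3.5340). Equal radii place T and C the same way about L: T = L + 8.3·n = (5.3910, 30.950), C = L − 8.3·n = (20.411, 23.882). Then |KC| = |C − K| = 31.416.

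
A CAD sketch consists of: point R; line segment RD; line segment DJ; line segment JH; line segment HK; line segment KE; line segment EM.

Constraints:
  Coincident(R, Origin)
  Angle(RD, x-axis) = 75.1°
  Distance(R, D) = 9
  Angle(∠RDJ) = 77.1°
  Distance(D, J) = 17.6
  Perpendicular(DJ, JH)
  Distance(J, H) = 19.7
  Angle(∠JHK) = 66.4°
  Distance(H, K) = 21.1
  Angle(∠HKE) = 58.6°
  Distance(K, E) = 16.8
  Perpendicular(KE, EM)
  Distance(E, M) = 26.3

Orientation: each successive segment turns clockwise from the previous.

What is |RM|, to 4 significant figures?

28.93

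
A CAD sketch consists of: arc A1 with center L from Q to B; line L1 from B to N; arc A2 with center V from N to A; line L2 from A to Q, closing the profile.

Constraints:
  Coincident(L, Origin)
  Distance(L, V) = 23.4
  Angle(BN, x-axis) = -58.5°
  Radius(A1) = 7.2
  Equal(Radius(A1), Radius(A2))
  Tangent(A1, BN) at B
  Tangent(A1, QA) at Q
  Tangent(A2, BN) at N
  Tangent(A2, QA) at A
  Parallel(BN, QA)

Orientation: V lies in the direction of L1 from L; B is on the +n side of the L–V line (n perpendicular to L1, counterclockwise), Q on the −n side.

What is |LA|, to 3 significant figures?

24.5

The slot axis is L1's direction at -58.5°, so u = (cos -58.5°, sin -58.5°) = (0.522, -0.853) and n = (−sin -58.5°, cos -58.5°) = (0.853, 0.522). L is at the origin and V lies 23.4 along u from L, so V = 23.4·u = (12.2, -20.0). Tangency of A1 to both parallel lines with radius 7.2 puts B and Q at L ± 7.2·n: B = (6.14, 3.76), Q = (-6.14, -3.76). Equal radii place N and A the same way about V: N = V + 7.2·n = (18.4, -16.2), A = V − 7.2·n = (6.09, -23.7). Then |LA| = |A − L| = 24.5.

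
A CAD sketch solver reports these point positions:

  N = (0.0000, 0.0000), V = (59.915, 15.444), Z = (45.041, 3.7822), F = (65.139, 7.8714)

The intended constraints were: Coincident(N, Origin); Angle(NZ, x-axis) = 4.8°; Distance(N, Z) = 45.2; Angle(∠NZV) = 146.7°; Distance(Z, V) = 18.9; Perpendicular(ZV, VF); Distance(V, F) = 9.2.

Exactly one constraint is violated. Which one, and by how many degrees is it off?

Perpendicular(ZV, VF) — off by 3.50°.

N = (0.00, 0.00) ✓; NZ at 4.800° ✓; |NZ| = 45.20 ✓; ∠NZV = 146.7° ✓; |ZV| = 18.90 ✓; ∠(ZV, VF) = 93.50° ✗; |VF| = 9.200 ✓.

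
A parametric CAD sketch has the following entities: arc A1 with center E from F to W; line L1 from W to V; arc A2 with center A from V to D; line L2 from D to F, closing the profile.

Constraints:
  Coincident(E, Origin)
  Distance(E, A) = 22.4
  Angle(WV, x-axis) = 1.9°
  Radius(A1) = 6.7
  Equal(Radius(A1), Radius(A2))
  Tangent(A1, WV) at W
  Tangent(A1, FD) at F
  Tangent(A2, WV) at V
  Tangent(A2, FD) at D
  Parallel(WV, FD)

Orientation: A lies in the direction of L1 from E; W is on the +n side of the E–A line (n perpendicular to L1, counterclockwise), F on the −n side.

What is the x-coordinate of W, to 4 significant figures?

-0.2221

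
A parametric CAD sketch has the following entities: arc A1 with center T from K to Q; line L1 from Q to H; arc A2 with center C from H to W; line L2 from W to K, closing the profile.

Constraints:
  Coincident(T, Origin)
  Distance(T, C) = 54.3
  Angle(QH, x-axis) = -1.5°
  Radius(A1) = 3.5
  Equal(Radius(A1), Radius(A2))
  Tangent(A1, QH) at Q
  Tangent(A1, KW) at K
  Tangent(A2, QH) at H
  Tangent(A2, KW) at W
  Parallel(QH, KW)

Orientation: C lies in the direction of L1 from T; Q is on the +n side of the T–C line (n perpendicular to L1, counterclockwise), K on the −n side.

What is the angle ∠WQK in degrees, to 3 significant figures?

82.7°

Tangency of A1 to both parallel lines with radius 3.5 puts Q and K at T ± 3.5·n: Q = (0.0916, 3.50), K = (-0.0916, -3.50). Equal radii place H and W the same way about C: H = C + 3.5·n = (54.4, 2.08), W = C − 3.5·n = (54.2, -4.92). Then cos ∠WQK = QW·QK / (|QW||QK|), giving 82.7°.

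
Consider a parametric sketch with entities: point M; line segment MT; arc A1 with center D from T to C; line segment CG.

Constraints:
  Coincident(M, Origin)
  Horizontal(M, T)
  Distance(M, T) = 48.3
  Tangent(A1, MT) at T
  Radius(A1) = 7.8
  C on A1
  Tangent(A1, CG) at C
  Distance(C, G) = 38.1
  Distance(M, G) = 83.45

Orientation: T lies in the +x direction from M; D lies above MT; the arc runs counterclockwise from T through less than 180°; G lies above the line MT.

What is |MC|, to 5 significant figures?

54.979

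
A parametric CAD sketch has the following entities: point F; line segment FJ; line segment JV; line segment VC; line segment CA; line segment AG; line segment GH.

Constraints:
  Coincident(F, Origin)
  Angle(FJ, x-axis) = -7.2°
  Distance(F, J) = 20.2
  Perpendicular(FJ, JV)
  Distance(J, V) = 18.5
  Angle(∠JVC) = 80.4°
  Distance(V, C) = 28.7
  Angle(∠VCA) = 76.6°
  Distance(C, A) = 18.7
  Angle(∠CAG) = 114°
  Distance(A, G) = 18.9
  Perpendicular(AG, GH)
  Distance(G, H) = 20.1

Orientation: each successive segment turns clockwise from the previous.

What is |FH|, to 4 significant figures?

24.60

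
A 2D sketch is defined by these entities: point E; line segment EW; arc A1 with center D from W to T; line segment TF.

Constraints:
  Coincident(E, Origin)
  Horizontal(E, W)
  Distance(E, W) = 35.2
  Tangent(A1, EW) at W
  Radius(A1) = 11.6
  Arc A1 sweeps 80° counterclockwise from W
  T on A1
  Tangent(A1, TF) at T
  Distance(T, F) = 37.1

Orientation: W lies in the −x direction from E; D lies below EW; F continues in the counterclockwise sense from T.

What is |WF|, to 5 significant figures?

49.462

E is at the origin; E and W share the same y with |EW| = 35.2 and W on the −x side, so W = (-35.200, 0.0000). A1 meets EW tangentially, so DW is at right angles to EW, so D = W + (0, -11.6) = (-35.200, -11.600). On A1, W sits at bearing 90° from D; an 80° counterclockwise sweep puts T at bearing 170°, so T = D + 11.6·(cos 170°, sin 170°) = (-46.624, -9.5857). Since A1 is tangent to TF there, DT ⟂ TF, so TF runs along (−sin 170°, cos 170°); with |TF| = 37.1, F = (-53.066, -46.122). Then |WF| = |F − W| = 49.462.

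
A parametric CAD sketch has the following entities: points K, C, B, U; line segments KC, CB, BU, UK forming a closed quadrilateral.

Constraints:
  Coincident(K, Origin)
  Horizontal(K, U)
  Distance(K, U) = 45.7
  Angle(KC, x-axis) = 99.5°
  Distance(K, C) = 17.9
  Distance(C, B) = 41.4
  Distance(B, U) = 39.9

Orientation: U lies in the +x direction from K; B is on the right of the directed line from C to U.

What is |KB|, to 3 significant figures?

24.1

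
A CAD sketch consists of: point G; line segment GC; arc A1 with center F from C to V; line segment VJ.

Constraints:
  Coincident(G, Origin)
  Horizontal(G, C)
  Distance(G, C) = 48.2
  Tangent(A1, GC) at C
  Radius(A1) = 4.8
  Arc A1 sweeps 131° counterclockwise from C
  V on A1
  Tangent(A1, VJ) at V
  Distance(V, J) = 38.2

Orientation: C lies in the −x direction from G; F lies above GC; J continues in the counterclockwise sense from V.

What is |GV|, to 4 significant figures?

45.28

The tangent condition forces FC to be normal to GC, so F = C + (0, 4.8) = (-48.20, 4.800). On A1, C sits at bearing -90° from F; a 131° counterclockwise sweep puts V at bearing 41°, so V = F + 4.8·(cos 41°, sin 41°) = (-44.58, 7.949). Then |GV| = |V − G| = 45.28.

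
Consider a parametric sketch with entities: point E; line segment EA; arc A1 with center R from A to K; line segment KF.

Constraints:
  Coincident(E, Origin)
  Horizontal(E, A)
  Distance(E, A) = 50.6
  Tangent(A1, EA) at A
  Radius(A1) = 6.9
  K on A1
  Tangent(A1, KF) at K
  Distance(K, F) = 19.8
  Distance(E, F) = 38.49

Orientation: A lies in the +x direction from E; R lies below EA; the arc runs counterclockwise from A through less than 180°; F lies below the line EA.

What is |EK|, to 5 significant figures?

45.079

Checks: |RK| = 6.900 ✓; ∠(RK, KF) = 90.00° ✓; |KF| = 19.80 ✓; |EF| = 38.49 ✓.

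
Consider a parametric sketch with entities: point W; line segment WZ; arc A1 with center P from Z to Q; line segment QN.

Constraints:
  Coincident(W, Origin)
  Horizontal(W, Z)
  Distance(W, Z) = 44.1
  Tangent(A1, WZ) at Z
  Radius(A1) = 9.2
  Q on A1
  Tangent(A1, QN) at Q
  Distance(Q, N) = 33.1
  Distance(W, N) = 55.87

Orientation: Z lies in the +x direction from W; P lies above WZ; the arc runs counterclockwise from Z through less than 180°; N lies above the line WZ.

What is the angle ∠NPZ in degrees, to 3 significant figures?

167°

Checks: |PQ| = 9.200 ✓; ∠(PQ, QN) = 90.00° ✓; |QN| = 33.10 ✓; |WN| = 55.87 ✓.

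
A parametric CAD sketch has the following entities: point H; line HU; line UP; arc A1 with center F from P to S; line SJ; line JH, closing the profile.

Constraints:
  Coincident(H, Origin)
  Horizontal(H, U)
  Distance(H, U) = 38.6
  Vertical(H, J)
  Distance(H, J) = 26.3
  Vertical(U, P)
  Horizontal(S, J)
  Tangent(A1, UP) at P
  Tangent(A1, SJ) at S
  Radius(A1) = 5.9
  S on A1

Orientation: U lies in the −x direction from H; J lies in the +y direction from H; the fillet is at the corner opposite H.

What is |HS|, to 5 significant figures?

41.964

H is at the origin; HU is horizontal with |HU| = 38.6 and U on the −x side, so U = (-38.600, 0.0000). H and J share the same x with |HJ| = 26.3 and J on the +y side, so J = (0.0000, 26.300). The virtual corner opposite H is at (-38.600, 26.300). Tangency of A1 to UP means the radius FP is perpendicular to UP and tangency of A1 to SJ means the radius FS is perpendicular to SJ, with radius 5.9, so the center F sits 5.9 in from both sides at F = (-32.700, 20.400). That places the tangent points at P = (-38.600, 20.400) on UP and S = (-32.700, 26.300) on SJ. Then |HS| = |S − H| = 41.964.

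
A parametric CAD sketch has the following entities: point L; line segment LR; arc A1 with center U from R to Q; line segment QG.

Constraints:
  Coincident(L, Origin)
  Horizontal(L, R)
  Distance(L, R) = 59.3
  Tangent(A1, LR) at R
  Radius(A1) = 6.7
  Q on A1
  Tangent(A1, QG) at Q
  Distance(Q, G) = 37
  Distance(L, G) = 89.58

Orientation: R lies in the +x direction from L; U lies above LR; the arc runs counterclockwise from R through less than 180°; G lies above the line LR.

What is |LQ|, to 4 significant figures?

65.43

Checks: |UQ| = 6.700 ✓; ∠(UQ, QG) = 90.00° ✓; |QG| = 37.00 ✓; |LG| = 89.58 ✓.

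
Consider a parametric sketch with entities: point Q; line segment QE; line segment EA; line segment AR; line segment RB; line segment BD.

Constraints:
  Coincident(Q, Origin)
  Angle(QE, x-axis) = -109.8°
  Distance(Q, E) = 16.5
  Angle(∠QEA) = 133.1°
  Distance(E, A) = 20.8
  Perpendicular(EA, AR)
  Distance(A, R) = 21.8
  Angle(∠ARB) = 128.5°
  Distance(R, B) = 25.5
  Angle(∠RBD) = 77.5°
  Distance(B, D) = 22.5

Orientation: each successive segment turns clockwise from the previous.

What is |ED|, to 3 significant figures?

19.6

Q is at the origin; QE runs at -109.8° with length 16.5, so E = (-5.59, -15.5). ∠QEA = 133.1° gives EA at -157° from the x-axis; with |EA| = 20.8, A = (-24.7, -23.8). The perpendicularity gives AR at right angles to EA, so AR runs at 113°; with |AR| = 21.8, R = (-33.3, -3.73). ∠ARB = 128.5° gives RB at 61.8° from the x-axis; with |RB| = 25.5, B = (-21.3, 18.7). ∠RBD = 77.5° gives BD at -40.7° from the x-axis; with |BD| = 22.5, D = (-4.21, 4.07). Then |ED| = |D − E| = 19.6.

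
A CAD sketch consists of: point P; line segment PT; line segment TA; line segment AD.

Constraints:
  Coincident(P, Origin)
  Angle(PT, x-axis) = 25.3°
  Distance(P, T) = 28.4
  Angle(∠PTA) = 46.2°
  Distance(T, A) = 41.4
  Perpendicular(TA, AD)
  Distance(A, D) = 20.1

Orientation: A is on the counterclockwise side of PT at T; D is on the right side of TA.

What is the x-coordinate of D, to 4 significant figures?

-5.830

P is at the origin; PT runs at 25.3° with length 28.4, so T = 28.4·(cos 25.3°, sin 25.3°) = (25.68, 12.14). ∠PTA = 46.2°, so TA runs at 25.3° + (180° − 46.2°) = 159.1° from the x-axis; with |TA| = 41.4, A = T + 41.4·(cos 159.1°, sin 159.1°) = (-13.00, 26.91). TA is perpendicular to AD; with |AD| = 20.1 on the right of TA, D = A + 20.1·(0.3567, 0.9342) = (-5.830, 45.68). So D.x = -5.830.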